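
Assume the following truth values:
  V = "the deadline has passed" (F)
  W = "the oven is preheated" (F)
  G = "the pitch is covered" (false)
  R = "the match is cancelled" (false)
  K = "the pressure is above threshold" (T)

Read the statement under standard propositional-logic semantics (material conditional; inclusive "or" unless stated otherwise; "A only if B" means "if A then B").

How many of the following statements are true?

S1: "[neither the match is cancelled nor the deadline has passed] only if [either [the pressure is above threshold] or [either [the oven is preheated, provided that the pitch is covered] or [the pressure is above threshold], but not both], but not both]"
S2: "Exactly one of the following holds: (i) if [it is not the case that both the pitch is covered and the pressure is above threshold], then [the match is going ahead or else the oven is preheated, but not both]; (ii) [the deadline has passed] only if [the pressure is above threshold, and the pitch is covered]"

S1: Formalization: (R nor V) -> (K xor ((G -> W) xor K))

R nor V = F nor F = T
G -> W = F -> F = T
(G -> W) xor K = T xor T = F
K xor ((G -> W) xor K) = T xor F = T
(R nor V) -> (K xor ((G -> W) xor K)) = T -> T = T
So S1 is true.

S2: Parsed as ((G nand K) -> (~R xor W)) xor (V -> (K & G))

G nand K = F nand T = T
~R = ~F = T
~R xor W = T xor F = T
(G nand K) -> (~R xor W) = T -> T = T
K & G = T & F = F
V -> (K & G) = F -> F = T
((G nand K) -> (~R xor W)) xor (V -> (K & G)) = T xor T = F
Thus S2 is false.

Count: 1.

1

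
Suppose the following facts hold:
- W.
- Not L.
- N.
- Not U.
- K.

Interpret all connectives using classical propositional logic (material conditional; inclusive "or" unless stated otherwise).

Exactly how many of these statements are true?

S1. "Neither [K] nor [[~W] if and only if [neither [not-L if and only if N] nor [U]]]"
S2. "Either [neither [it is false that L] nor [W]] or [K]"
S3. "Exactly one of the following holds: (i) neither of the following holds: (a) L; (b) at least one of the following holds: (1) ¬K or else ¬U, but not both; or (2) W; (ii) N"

S1: Formalization: K nor (~W <-> ((~L <-> N) nor U))

~W = ~T = F
~L = ~F = T
~L <-> N = T <-> T = T
(~L <-> N) nor U = T nor F = F
~W <-> ((~L <-> N) nor U) = F <-> F = T
K nor (~W <-> ((~L <-> N) nor U)) = T nor T = F
So S1 is false.

S2: This is (~L nor W) | K.

~L = ~F = T
~L nor W = T nor T = F
(~L nor W) | K = F | T = T
Thus S2 is true.

S3: Parsed as (L nor ((~K xor ~U) | W)) xor N

~K = ~T = F
~U = ~F = T
~K xor ~U = F xor T = T
(~K xor ~U) | W = T | T = T
L nor ((~K xor ~U) | W) = F nor T = F
(L nor ((~K xor ~U) | W)) xor N = F xor T = T
Thus S3 is true.

2 of the 3 statements are true (S2, S3).

2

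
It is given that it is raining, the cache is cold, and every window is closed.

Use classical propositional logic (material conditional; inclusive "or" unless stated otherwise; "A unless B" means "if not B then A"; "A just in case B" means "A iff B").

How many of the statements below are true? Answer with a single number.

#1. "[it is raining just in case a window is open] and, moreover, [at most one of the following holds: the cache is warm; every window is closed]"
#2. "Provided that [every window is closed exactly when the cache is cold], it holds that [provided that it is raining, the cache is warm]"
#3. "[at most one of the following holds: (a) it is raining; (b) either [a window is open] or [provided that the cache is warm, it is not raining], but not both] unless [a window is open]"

0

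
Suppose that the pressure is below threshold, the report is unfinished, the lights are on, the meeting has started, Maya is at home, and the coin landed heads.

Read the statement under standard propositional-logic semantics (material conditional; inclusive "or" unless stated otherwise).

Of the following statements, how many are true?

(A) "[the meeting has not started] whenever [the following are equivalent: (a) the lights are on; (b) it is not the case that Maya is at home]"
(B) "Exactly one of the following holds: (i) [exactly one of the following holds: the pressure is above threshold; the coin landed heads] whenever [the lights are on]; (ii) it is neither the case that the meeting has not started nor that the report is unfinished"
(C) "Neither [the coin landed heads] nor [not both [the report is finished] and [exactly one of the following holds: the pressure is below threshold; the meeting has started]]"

Let R = "the lights are on" (T), U = "Maya is at home" (T), S = "the meeting has started" (T), P = "the pressure is above threshold" (F), V = "the coin landed heads" (T), Q = "the report is finished" (F).

(A): Parsed as (R <-> ~U) -> ~S

~U = ~T = F
R <-> ~U = T <-> F = F
~S = ~T = F
(R <-> ~U) -> ~S = F -> F = T
Thus (A) is true.

(B): This is (R -> (P xor V)) xor (~S nor ~Q).

P xor V = F xor T = T
R -> (P xor V) = T -> T = T
~S = ~T = F
~Q = ~F = T
~S nor ~Q = F nor T = F
(R -> (P xor V)) xor (~S nor ~Q) = T xor F = T
Hence (B) is true.

(C): Parsed as V nor (Q nand (~P xor S))

~P = ~F = T
~P xor S = T xor T = F
Q nand (~P xor S) = F nand F = T
V nor (Q nand (~P xor S)) = T nor T = F
Thus (C) is false.

True statements: 2.

2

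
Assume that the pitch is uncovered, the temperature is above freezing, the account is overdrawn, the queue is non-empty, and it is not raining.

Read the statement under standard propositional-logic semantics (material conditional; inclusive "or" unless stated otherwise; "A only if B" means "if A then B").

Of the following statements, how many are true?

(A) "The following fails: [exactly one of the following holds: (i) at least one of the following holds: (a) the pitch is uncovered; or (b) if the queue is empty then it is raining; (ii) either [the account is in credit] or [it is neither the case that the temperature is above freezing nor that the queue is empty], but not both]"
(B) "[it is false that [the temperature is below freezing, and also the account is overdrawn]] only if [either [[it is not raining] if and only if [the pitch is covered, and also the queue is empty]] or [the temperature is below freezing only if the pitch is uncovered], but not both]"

1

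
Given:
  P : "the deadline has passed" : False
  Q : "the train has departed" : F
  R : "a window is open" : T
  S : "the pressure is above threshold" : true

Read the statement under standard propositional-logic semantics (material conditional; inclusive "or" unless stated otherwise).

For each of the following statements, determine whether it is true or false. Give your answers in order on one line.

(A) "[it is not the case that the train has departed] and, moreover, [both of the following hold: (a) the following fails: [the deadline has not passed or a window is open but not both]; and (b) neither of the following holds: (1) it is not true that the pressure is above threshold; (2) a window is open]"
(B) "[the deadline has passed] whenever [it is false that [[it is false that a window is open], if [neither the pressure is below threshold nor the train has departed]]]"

(A): Formalization: ¬Q ∧ (¬(¬P ⊕ R) ∧ (¬S ↓ R))

¬Q = ¬F = T
¬P = ¬F = T
¬P ⊕ R = T ⊕ T = F
¬(¬P ⊕ R) = ¬F = T
¬S = ¬T = F
¬S ↓ R = F ↓ T = F
¬(¬P ⊕ R) ∧ (¬S ↓ R) = T ∧ F = F
¬Q ∧ (¬(¬P ⊕ R) ∧ (¬S ↓ R)) = T ∧ F = F
Hence (A) is false.

(B): This is ¬((¬S ↓ Q) → ¬R) → P.

¬S = ¬T = F
¬S ↓ Q = F ↓ F = T
¬R = ¬T = F
(¬S ↓ Q) → ¬R = T → F = F
¬((¬S ↓ Q) → ¬R) = ¬F = T
¬((¬S ↓ Q) → ¬R) → P = T → F = F
So (B) is false.

(A) false / (B) false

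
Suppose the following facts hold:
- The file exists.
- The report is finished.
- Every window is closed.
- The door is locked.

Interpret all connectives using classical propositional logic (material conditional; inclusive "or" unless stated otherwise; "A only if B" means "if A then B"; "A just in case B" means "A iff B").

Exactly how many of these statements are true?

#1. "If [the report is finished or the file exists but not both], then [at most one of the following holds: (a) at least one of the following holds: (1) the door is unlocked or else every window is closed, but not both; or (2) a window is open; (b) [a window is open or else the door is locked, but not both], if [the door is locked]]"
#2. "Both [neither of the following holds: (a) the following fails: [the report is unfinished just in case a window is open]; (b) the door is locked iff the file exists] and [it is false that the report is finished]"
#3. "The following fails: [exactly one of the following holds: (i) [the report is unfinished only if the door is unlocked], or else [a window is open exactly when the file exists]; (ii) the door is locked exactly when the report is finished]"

Let Q = "the report is finished" (T), P = "the file exists" (T), S = "the door is locked" (T), R = "a window is open" (F).

#1: In symbols: (Q ⊕ P) → (((¬S ⊕ ¬R) ∨ R) ↑ (S → (R ⊕ S)))

Q ⊕ P = T ⊕ T = F
¬S = ¬T = F
¬R = ¬F = T
¬S ⊕ ¬R = F ⊕ T = T
(¬S ⊕ ¬R) ∨ R = T ∨ F = T
R ⊕ S = F ⊕ T = T
S → (R ⊕ S) = T → T = T
((¬S ⊕ ¬R) ∨ R) ↑ (S → (R ⊕ S)) = T ↑ T = F
(Q ⊕ P) → (((¬S ⊕ ¬R) ∨ R) ↑ (S → (R ⊕ S))) = F → F = T
Hence #1 is true.

#2: In symbols: (¬(¬Q ↔ R) ↓ (S ↔ P)) ∧ ¬Q

¬Q = ¬T = F
¬Q ↔ R = F ↔ F = T
¬(¬Q ↔ R) = ¬T = F
S ↔ P = T ↔ T = T
¬(¬Q ↔ R) ↓ (S ↔ P) = F ↓ T = F
¬Q = ¬T = F
(¬(¬Q ↔ R) ↓ (S ↔ P)) ∧ ¬Q = F ∧ F = F
Thus #2 is false.

#3: Parsed as ¬(((¬Q → ¬S) ∨ (R ↔ P)) ⊕ (S ↔ Q))

¬Q = ¬T = F
¬S = ¬T = F
¬Q → ¬S = F → F = T
R ↔ P = F ↔ T = F
(¬Q → ¬S) ∨ (R ↔ P) = T ∨ F = T
S ↔ Q = T ↔ T = T
((¬Q → ¬S) ∨ (R ↔ P)) ⊕ (S ↔ Q) = T ⊕ T = F
¬(((¬Q → ¬S) ∨ (R ↔ P)) ⊕ (S ↔ Q)) = ¬F = T
Thus #3 is true.

True statements: 2.

2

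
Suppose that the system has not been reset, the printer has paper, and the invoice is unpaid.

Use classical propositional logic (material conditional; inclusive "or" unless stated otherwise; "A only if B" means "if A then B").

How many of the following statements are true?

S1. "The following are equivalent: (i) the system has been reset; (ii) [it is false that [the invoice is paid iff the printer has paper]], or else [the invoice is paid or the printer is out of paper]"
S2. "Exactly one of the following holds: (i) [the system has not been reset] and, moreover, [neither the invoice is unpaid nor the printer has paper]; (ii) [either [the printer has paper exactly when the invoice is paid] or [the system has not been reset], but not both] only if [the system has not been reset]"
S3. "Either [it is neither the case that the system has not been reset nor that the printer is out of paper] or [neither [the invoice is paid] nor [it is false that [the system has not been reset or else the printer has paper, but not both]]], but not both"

1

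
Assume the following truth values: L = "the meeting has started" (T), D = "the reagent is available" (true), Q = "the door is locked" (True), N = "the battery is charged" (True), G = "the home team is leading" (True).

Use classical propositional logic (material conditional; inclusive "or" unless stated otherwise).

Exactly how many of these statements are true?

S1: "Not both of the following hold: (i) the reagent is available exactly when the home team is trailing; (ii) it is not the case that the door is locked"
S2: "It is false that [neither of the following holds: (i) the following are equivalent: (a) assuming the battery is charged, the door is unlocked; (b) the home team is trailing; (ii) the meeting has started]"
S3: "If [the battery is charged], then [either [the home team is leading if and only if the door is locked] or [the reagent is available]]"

S1: Parsed as (D iff not G) nand not Q

not G = not True = False
D iff not G = True iff False = False
not Q = not True = False
(D iff not G) nand not Q = False nand False = True
Hence S1 is true.

S2: Formalization: not (((N -> not Q) iff not G) nor L)

not Q = not True = False
N -> not Q = True -> False = False
not G = not True = False
(N -> not Q) iff not G = False iff False = True
((N -> not Q) iff not G) nor L = True nor True = False
not (((N -> not Q) iff not G) nor L) = not False = True
Hence S2 is true.

S3: In symbols: N -> ((G iff Q) or D)

G iff Q = True iff True = True
(G iff Q) or D = True or True = True
N -> ((G iff Q) or D) = True -> True = True
Hence S3 is true.

Count: 3.

3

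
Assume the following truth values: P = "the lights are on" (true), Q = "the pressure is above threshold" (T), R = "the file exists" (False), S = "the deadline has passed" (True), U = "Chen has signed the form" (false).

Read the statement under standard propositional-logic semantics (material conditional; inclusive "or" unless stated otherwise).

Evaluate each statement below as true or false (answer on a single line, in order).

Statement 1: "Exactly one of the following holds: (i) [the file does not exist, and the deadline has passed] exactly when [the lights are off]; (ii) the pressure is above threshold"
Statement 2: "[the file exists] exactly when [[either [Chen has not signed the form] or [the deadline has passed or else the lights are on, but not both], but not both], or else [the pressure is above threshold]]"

Statement 1: This is ((not R and S) iff not P) xor Q.

not R = not False = True
not R and S = True and True = True
not P = not True = False
(not R and S) iff not P = True iff False = False
((not R and S) iff not P) xor Q = False xor True = True
So Statement 1 is true.

Statement 2: This is R iff ((not U xor (S xor P)) or Q).

not U = not False = True
S xor P = True xor True = False
not U xor (S xor P) = True xor False = True
(not U xor (S xor P)) or Q = True or True = True
R iff ((not U xor (S xor P)) or Q) = False iff True = False
Thus Statement 2 is false.

Statement 1 True / Statement 2 False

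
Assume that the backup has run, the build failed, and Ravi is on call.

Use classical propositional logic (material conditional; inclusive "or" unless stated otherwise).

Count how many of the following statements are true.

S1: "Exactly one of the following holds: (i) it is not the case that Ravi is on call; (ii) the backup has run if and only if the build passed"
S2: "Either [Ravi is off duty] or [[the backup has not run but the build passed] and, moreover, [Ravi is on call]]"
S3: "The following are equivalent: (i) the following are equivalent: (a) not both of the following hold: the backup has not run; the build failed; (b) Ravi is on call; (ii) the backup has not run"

Let L = "Ravi is on call" (T), W = "the backup has run" (T), Q = "the build passed" (F).

S1: Parsed as ~L xor (W <-> Q)

~L = ~T = F
W <-> Q = T <-> F = F
~L xor (W <-> Q) = F xor F = F
Hence S1 is false.

S2: Parsed as ~L | ((~W & Q) & L)

~L = ~T = F
~W = ~T = F
~W & Q = F & F = F
(~W & Q) & L = F & T = F
~L | ((~W & Q) & L) = F | F = F
So S2 is false.

S3: Formalization: ((~W nand ~Q) <-> L) <-> ~W

~W = ~T = F
~Q = ~F = T
~W nand ~Q = F nand T = T
(~W nand ~Q) <-> L = T <-> T = T
~W = ~T = F
((~W nand ~Q) <-> L) <-> ~W = T <-> F = F
Hence S3 is false.

0 of the 3 statements are true (none).

0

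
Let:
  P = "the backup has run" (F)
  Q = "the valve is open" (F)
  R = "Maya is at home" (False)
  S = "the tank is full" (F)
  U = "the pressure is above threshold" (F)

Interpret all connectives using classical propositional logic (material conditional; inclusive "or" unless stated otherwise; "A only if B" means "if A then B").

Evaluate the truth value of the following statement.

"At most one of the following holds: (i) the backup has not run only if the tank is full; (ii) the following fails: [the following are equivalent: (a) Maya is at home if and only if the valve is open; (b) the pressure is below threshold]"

Parsed as (¬P → S) ↑ ¬((R ↔ Q) ↔ ¬U)

¬P = ¬F = T
¬P → S = T → F = F
R ↔ Q = F ↔ F = T
¬U = ¬F = T
(R ↔ Q) ↔ ¬U = T ↔ T = T
¬((R ↔ Q) ↔ ¬U) = ¬T = F
(¬P → S) ↑ ¬((R ↔ Q) ↔ ¬U) = F ↑ F = T

True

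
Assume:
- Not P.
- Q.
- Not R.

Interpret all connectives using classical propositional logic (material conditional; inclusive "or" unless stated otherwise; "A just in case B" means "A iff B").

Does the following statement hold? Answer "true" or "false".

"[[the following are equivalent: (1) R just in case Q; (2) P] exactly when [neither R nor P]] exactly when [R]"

The statement is false.

In symbols: (((R <-> Q) <-> P) <-> (R nor P)) <-> R

R <-> Q = F <-> T = F
(R <-> Q) <-> P = F <-> F = T
R nor P = F nor F = T
((R <-> Q) <-> P) <-> (R nor P) = T <-> T = T
(((R <-> Q) <-> P) <-> (R nor P)) <-> R = T <-> F = F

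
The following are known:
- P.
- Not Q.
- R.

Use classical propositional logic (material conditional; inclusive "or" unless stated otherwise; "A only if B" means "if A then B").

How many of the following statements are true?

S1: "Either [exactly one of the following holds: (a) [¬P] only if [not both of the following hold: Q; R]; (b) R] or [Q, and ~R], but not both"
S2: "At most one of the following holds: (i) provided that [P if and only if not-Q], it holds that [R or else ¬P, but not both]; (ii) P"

S1: This is ((~P -> (Q nand R)) xor R) xor (Q & ~R).

~P = ~T = F
Q nand R = F nand T = T
~P -> (Q nand R) = F -> T = T
(~P -> (Q nand R)) xor R = T xor T = F
~R = ~T = F
Q & ~R = F & F = F
((~P -> (Q nand R)) xor R) xor (Q & ~R) = F xor F = F
Thus S1 is false.

S2: Formalization: ((P <-> ~Q) -> (R xor ~P)) nand P

~Q = ~F = T
P <-> ~Q = T <-> T = T
~P = ~T = F
R xor ~P = T xor F = T
(P <-> ~Q) -> (R xor ~P) = T -> T = T
((P <-> ~Q) -> (R xor ~P)) nand P = T nand T = F
Hence S2 is false.

True statements: 0 (none).

0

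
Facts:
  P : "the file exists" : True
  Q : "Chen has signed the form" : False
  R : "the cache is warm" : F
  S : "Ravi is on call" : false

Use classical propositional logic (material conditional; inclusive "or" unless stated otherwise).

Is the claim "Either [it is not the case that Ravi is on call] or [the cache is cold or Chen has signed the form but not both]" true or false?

Formalization: ¬S ∨ (¬R ⊕ Q)

¬S = ¬F = T
¬R = ¬F = T
¬R ⊕ Q = T ⊕ F = T
¬S ∨ (¬R ⊕ Q) = T ∨ T = T

The statement is true.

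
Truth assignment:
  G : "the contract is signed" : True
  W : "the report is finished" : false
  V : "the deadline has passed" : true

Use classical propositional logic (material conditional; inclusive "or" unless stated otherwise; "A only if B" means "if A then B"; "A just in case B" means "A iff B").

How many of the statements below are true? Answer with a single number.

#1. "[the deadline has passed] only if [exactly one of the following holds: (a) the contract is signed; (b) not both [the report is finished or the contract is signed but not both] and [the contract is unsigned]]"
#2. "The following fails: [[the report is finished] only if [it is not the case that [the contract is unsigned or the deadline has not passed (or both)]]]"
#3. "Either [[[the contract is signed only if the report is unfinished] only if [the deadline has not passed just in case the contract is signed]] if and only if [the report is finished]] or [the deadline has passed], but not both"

0

#1: This is V -> (G xor ((W xor G) nand ~G)).

W xor G = F xor T = T
~G = ~T = F
(W xor G) nand ~G = T nand F = T
G xor ((W xor G) nand ~G) = T xor T = F
V -> (G xor ((W xor G) nand ~G)) = T -> F = F
Hence #1 is false.

#2: This is ~(W -> ~(~G | ~V)).

~G = ~T = F
~V = ~T = F
~G | ~V = F | F = F
~(~G | ~V) = ~F = T
W -> ~(~G | ~V) = F -> T = T
~(W -> ~(~G | ~V)) = ~T = F
Thus #2 is false.

#3: Parsed as (((G -> ~W) -> (~V <-> G)) <-> W) xor V

~W = ~F = T
G -> ~W = T -> T = T
~V = ~T = F
~V <-> G = F <-> T = F
(G -> ~W) -> (~V <-> G) = T -> F = F
((G -> ~W) -> (~V <-> G)) <-> W = F <-> F = T
(((G -> ~W) -> (~V <-> G)) <-> W) xor V = T xor T = F
Hence #3 is false.

True statements: 0 (none).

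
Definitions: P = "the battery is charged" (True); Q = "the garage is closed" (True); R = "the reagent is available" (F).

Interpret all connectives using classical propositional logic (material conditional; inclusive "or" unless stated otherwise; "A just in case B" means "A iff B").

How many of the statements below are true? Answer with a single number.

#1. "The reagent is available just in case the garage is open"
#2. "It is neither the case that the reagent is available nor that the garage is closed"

1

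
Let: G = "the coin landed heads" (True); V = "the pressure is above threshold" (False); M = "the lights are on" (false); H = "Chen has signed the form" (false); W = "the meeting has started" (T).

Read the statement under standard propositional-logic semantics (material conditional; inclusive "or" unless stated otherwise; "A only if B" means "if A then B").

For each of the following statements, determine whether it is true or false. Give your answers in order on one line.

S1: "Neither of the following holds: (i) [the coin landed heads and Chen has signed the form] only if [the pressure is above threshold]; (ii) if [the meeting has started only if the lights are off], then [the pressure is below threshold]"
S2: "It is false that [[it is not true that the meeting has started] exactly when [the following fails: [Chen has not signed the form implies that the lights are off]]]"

S1 F / S2 F

S1: This is ((G and H) -> V) nor ((W -> not M) -> not V).

G and H = True and False = False
(G and H) -> V = False -> False = True
not M = not False = True
W -> not M = True -> True = True
not V = not False = True
(W -> not M) -> not V = True -> True = True
((G and H) -> V) nor ((W -> not M) -> not V) = True nor True = False
So S1 is false.

S2: This is not (not W iff not (not H -> not M)).

not W = not True = False
not H = not False = True
not M = not False = True
not H -> not M = True -> True = True
not (not H -> not M) = not True = False
not W iff not (not H -> not M) = False iff False = True
not (not W iff not (not H -> not M)) = not True = False
Thus S2 is false.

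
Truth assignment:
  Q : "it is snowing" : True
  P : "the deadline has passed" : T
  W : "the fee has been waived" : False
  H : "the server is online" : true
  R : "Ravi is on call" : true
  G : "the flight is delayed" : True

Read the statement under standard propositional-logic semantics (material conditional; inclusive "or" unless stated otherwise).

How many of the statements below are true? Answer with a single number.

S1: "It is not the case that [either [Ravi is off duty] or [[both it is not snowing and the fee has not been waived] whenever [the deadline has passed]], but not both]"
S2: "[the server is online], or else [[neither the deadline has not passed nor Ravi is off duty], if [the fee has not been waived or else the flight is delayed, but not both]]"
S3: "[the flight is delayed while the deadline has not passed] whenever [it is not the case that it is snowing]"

S1: In symbols: not (not R xor (P -> (not Q and not W)))

not R = not True = False
not Q = not True = False
not W = not False = True
not Q and not W = False and True = False
P -> (not Q and not W) = True -> False = False
not R xor (P -> (not Q and not W)) = False xor False = False
not (not R xor (P -> (not Q and not W))) = not False = True
So S1 is true.

S2: This is H or ((not W xor G) -> (not P nor not R)).

not W = not False = True
not W xor G = True xor True = False
not P = not True = False
not R = not True = False
not P nor not R = False nor False = True
(not W xor G) -> (not P nor not R) = False -> True = True
H or ((not W xor G) -> (not P nor not R)) = True or True = True
Hence S2 is true.

S3: In symbols: not Q -> (G and not P)

not Q = not True = False
not P = not True = False
G and not P = True and False = False
not Q -> (G and not P) = False -> False = True
So S3 is true.

Count: 3.

3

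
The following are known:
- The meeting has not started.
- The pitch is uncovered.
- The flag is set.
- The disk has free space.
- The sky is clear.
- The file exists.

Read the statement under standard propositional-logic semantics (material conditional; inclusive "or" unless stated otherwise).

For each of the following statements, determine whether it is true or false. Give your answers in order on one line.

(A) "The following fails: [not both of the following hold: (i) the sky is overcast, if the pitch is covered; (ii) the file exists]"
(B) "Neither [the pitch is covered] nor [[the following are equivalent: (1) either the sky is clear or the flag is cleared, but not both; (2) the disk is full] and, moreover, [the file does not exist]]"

Let Q = "the pitch is covered" (F), U = "the sky is overcast" (F), V = "the file exists" (T), R = "the flag is set" (T), S = "the disk is full" (F).

(A): Parsed as ~((Q -> U) nand V)

Q -> U = F -> F = T
(Q -> U) nand V = T nand T = F
~((Q -> U) nand V) = ~F = T
Hence (A) is true.

(B): Formalization: Q nor (((~U xor ~R) <-> S) & ~V)

~U = ~F = T
~R = ~T = F
~U xor ~R = T xor F = T
(~U xor ~R) <-> S = T <-> F = F
~V = ~T = F
((~U xor ~R) <-> S) & ~V = F & F = F
Q nor (((~U xor ~R) <-> S) & ~V) = F nor F = T
Thus (B) is true.

(A) true / (B) true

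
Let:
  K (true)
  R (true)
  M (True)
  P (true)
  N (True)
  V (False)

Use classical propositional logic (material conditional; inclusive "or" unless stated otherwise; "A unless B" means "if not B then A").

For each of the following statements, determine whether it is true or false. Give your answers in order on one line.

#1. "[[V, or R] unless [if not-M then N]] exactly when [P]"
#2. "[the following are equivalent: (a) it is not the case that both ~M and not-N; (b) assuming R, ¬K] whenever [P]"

#1: Parsed as ((V or R) or (not M -> N)) iff P

V or R = False or True = True
not M = not True = False
not M -> N = False -> True = True
(V or R) or (not M -> N) = True or True = True
((V or R) or (not M -> N)) iff P = True iff True = True
Hence #1 is true.

#2: Formalization: P -> ((not M nand not N) iff (R -> not K))

not M = not True = False
not N = not True = False
not M nand not N = False nand False = True
not K = not True = False
R -> not K = True -> False = False
(not M nand not N) iff (R -> not K) = True iff False = False
P -> ((not M nand not N) iff (R -> not K)) = True -> False = False
Hence #2 is false.

#1 True, #2 False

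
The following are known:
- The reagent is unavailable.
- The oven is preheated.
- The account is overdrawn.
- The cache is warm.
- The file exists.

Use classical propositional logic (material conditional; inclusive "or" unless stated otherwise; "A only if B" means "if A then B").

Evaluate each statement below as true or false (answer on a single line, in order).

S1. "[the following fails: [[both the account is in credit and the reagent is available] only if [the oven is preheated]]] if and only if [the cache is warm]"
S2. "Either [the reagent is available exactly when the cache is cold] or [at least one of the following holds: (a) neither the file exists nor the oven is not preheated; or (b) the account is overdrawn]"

Let R = "the account is overdrawn" (T), P = "the reagent is available" (F), Q = "the oven is preheated" (T), S = "the cache is warm" (T), U = "the file exists" (T).

S1: Parsed as ~((~R & P) -> Q) <-> S

~R = ~T = F
~R & P = F & F = F
(~R & P) -> Q = F -> T = T
~((~R & P) -> Q) = ~T = F
~((~R & P) -> Q) <-> S = F <-> T = F
Thus S1 is false.

S2: Parsed as (P <-> ~S) | ((U nor ~Q) | R)

~S = ~T = F
P <-> ~S = F <-> F = T
~Q = ~T = F
U nor ~Q = T nor F = F
(U nor ~Q) | R = F | T = T
(P <-> ~S) | ((U nor ~Q) | R) = T | T = T
So S2 is true.

S1 F, S2 T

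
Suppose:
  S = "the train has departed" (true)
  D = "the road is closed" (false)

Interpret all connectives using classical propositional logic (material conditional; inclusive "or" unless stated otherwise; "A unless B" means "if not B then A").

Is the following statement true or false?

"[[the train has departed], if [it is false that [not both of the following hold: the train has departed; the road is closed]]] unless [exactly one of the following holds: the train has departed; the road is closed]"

The statement is true.

Values: S=T, D=F.
In symbols: (¬(S ↑ D) → S) ∨ (S ⊕ D)

S ↑ D = T ↑ F = T
¬(S ↑ D) = ¬T = F
¬(S ↑ D) → S = F → T = T
S ⊕ D = T ⊕ F = T
(¬(S ↑ D) → S) ∨ (S ⊕ D) = T ∨ T = T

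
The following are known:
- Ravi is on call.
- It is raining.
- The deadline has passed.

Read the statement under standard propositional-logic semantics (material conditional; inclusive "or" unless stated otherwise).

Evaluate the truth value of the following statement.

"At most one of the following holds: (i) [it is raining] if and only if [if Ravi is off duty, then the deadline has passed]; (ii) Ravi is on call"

False

Let H = "it is raining" (T), V = "Ravi is on call" (T), M = "the deadline has passed" (T).
This is (H <-> (~V -> M)) nand V.

~V = ~T = F
~V -> M = F -> T = T
H <-> (~V -> M) = T <-> T = T
(H <-> (~V -> M)) nand V = T nand T = F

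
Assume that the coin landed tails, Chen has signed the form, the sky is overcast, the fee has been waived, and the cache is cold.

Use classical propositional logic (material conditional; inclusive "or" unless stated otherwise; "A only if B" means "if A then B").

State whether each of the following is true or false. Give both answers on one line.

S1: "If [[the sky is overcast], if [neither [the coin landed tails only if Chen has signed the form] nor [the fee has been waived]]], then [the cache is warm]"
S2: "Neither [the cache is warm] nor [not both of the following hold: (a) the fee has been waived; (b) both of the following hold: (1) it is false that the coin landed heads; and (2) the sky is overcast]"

Let P = "the coin landed heads" (F), Q = "Chen has signed the form" (T), S = "the fee has been waived" (T), R = "the sky is overcast" (T), U = "the cache is warm" (F).

S1: In symbols: (((¬P → Q) ↓ S) → R) → U

¬P = ¬F = T
¬P → Q = T → T = T
(¬P → Q) ↓ S = T ↓ T = F
((¬P → Q) ↓ S) → R = F → T = T
(((¬P → Q) ↓ S) → R) → U = T → F = F
So S1 is false.

S2: In symbols: U ↓ (S ↑ (¬P ∧ R))

¬P = ¬F = T
¬P ∧ R = T ∧ T = T
S ↑ (¬P ∧ R) = T ↑ T = F
U ↓ (S ↑ (¬P ∧ R)) = F ↓ F = T
Hence S2 is true.

S1 F, S2 T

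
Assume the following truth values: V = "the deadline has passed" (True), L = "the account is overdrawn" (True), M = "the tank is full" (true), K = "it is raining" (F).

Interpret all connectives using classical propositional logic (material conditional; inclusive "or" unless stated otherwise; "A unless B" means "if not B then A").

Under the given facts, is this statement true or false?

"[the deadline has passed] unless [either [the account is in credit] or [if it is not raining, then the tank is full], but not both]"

The statement is true.

In symbols: V | (~L xor (~K -> M))

~L = ~T = F
~K = ~F = T
~K -> M = T -> T = T
~L xor (~K -> M) = F xor T = T
V | (~L xor (~K -> M)) = T | T = T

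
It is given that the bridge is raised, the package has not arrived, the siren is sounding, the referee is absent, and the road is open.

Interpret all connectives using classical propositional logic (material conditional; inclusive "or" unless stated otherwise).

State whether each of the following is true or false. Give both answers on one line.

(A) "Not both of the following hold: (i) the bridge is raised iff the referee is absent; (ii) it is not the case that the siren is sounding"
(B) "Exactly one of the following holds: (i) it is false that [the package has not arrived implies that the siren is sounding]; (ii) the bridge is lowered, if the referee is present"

(A) True / (B) True

Let P = "the bridge is raised" (True), S = "the referee is present" (False), R = "the siren is sounding" (True), Q = "the package has arrived" (False).

(A): Parsed as (P iff not S) nand not R

not S = not False = True
P iff not S = True iff True = True
not R = not True = False
(P iff not S) nand not R = True nand False = True
Thus (A) is true.

(B): Formalization: not (not Q -> R) xor (S -> not P)

not Q = not False = True
not Q -> R = True -> True = True
not (not Q -> R) = not True = False
not P = not True = False
S -> not P = False -> False = True
not (not Q -> R) xor (S -> not P) = False xor True = True
So (B) is true.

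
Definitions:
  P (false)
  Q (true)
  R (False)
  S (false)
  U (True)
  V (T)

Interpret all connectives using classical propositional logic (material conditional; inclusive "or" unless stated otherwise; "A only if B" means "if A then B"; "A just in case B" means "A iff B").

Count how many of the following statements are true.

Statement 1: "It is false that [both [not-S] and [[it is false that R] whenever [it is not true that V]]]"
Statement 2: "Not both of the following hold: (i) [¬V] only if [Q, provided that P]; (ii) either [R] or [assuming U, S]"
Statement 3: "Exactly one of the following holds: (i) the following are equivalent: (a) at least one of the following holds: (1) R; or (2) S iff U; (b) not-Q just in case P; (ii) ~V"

Statement 1: Formalization: ~(~S & (~V -> ~R))

~S = ~F = T
~V = ~T = F
~R = ~F = T
~V -> ~R = F -> T = T
~S & (~V -> ~R) = T & T = T
~(~S & (~V -> ~R)) = ~T = F
Hence Statement 1 is false.

Statement 2: In symbols: (~V -> (P -> Q)) nand (R | (U -> S))

~V = ~T = F
P -> Q = F -> T = T
~V -> (P -> Q) = F -> T = T
U -> S = T -> F = F
R | (U -> S) = F | F = F
(~V -> (P -> Q)) nand (R | (U -> S)) = T nand F = T
Thus Statement 2 is true.

Statement 3: Parsed as ((R | (S <-> U)) <-> (~Q <-> P)) xor ~V

S <-> U = F <-> T = F
R | (S <-> U) = F | F = F
~Q = ~T = F
~Q <-> P = F <-> F = T
(R | (S <-> U)) <-> (~Q <-> P) = F <-> T = F
~V = ~T = F
((R | (S <-> U)) <-> (~Q <-> P)) xor ~V = F xor F = F
Thus Statement 3 is false.

1 of the 3 statements is true (Statement 2).

1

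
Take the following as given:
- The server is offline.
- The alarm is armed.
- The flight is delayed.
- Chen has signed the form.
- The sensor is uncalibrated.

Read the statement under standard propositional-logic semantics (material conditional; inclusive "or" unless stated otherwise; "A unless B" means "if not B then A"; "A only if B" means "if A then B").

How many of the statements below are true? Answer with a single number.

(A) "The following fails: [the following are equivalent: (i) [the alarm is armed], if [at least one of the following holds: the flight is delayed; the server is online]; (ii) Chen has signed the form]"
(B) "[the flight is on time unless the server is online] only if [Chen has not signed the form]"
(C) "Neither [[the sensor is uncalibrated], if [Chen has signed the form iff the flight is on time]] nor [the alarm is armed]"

1

Let R = "the flight is delayed" (T), P = "the server is online" (F), Q = "the alarm is armed" (T), S = "Chen has signed the form" (T), U = "the sensor is calibrated" (F).

(A): In symbols: ¬(((R ∨ P) → Q) ↔ S)

R ∨ P = T ∨ F = T
(R ∨ P) → Q = T → T = T
((R ∨ P) → Q) ↔ S = T ↔ T = T
¬(((R ∨ P) → Q) ↔ S) = ¬T = F
So (A) is false.

(B): This is (¬R ∨ P) → ¬S.

¬R = ¬T = F
¬R ∨ P = F ∨ F = F
¬S = ¬T = F
(¬R ∨ P) → ¬S = F → F = T
Thus (B) is true.

(C): This is ((S ↔ ¬R) → ¬U) ↓ Q.

¬R = ¬T = F
S ↔ ¬R = T ↔ F = F
¬U = ¬F = T
(S ↔ ¬R) → ¬U = F → T = T
((S ↔ ¬R) → ¬U) ↓ Q = T ↓ T = F
Hence (C) is false.

1 of the 3 statements is true ((B)).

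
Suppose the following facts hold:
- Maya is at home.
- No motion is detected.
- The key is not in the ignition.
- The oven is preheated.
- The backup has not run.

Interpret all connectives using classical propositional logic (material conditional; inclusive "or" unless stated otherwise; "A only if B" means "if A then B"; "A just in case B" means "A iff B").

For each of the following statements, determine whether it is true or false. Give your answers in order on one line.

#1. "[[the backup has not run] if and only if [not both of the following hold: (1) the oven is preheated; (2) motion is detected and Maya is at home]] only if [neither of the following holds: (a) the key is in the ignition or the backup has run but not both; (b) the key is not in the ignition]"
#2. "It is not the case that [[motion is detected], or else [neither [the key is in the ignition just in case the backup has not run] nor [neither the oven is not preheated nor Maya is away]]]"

#1 false; #2 true

Let S = "the backup has run" (F), Q = "the oven is preheated" (T), R = "motion is detected" (F), K = "Maya is at home" (T), P = "the key is in the ignition" (F).

#1: Formalization: (~S <-> (Q nand (R & K))) -> ((P xor S) nor ~P)

~S = ~F = T
R & K = F & T = F
Q nand (R & K) = T nand F = T
~S <-> (Q nand (R & K)) = T <-> T = T
P xor S = F xor F = F
~P = ~F = T
(P xor S) nor ~P = F nor T = F
(~S <-> (Q nand (R & K))) -> ((P xor S) nor ~P) = T -> F = F
Thus #1 is false.

#2: This is ~(R | ((P <-> ~S) nor (~Q nor ~K))).

~S = ~F = T
P <-> ~S = F <-> T = F
~Q = ~T = F
~K = ~T = F
~Q nor ~K = F nor F = T
(P <-> ~S) nor (~Q nor ~K) = F nor T = F
R | ((P <-> ~S) nor (~Q nor ~K)) = F | F = F
~(R | ((P <-> ~S) nor (~Q nor ~K))) = ~F = T
Hence #2 is true.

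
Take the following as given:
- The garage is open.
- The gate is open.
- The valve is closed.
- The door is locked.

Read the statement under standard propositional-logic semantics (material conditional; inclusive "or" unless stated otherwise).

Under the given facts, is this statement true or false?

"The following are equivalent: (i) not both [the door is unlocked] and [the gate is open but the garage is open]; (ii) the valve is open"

Let S = "the door is locked" (True), Q = "the gate is open" (True), P = "the garage is closed" (False), R = "the valve is open" (False).
This is (not S nand (Q and not P)) iff R.

not S = not True = False
not P = not False = True
Q and not P = True and True = True
not S nand (Q and not P) = False nand True = True
(not S nand (Q and not P)) iff R = True iff False = False

The statement is false.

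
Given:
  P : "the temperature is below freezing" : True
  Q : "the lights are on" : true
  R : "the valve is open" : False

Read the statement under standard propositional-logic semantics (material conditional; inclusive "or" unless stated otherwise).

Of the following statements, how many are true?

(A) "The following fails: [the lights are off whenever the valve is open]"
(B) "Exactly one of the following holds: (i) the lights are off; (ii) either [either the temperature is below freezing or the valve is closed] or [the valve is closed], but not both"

0

(A): Formalization: ~(R -> ~Q)

~Q = ~T = F
R -> ~Q = F -> F = T
~(R -> ~Q) = ~T = F
Thus (A) is false.

(B): Formalization: ~Q xor ((P | ~R) xor ~R)

~Q = ~T = F
~R = ~F = T
P | ~R = T | T = T
~R = ~F = T
(P | ~R) xor ~R = T xor T = F
~Q xor ((P | ~R) xor ~R) = F xor F = F
Thus (B) is false.

Count: 0.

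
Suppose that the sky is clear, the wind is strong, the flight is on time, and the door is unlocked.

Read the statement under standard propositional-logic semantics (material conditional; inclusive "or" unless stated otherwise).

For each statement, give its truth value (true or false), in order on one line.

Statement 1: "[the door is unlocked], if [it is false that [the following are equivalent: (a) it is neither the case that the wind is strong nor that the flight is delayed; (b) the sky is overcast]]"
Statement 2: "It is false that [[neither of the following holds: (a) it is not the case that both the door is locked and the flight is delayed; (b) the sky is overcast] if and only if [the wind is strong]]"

Statement 1 true / Statement 2 true

Let Q = "the wind is strong" (T), H = "the flight is delayed" (F), W = "the sky is overcast" (F), U = "the door is locked" (F).

Statement 1: Parsed as ¬((Q ↓ H) ↔ W) → ¬U

Q ↓ H = T ↓ F = F
(Q ↓ H) ↔ W = F ↔ F = T
¬((Q ↓ H) ↔ W) = ¬T = F
¬U = ¬F = T
¬((Q ↓ H) ↔ W) → ¬U = F → T = T
Thus Statement 1 is true.

Statement 2: In symbols: ¬(((U ↑ H) ↓ W) ↔ Q)

U ↑ H = F ↑ F = T
(U ↑ H) ↓ W = T ↓ F = F
((U ↑ H) ↓ W) ↔ Q = F ↔ T = F
¬(((U ↑ H) ↓ W) ↔ Q) = ¬F = T
Thus Statement 2 is true.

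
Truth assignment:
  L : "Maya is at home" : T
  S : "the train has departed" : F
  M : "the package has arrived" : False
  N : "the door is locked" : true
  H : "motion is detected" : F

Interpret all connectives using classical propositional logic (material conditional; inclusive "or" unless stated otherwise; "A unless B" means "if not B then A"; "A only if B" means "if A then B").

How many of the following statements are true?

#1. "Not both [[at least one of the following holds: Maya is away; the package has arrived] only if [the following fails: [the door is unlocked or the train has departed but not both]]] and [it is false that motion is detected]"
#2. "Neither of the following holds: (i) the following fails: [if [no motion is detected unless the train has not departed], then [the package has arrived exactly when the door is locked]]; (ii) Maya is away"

#1: Formalization: ((¬L ∨ M) → ¬(¬N ⊕ S)) ↑ ¬H

¬L = ¬T = F
¬L ∨ M = F ∨ F = F
¬N = ¬T = F
¬N ⊕ S = F ⊕ F = F
¬(¬N ⊕ S) = ¬F = T
(¬L ∨ M) → ¬(¬N ⊕ S) = F → T = T
¬H = ¬F = T
((¬L ∨ M) → ¬(¬N ⊕ S)) ↑ ¬H = T ↑ T = F
So #1 is false.

#2: In symbols: ¬((¬H ∨ ¬S) → (M ↔ N)) ↓ ¬L

¬H = ¬F = T
¬S = ¬F = T
¬H ∨ ¬S = T ∨ T = T
M ↔ N = F ↔ T = F
(¬H ∨ ¬S) → (M ↔ N) = T → F = F
¬((¬H ∨ ¬S) → (M ↔ N)) = ¬F = T
¬L = ¬T = F
¬((¬H ∨ ¬S) → (M ↔ N)) ↓ ¬L = T ↓ F = F
Thus #2 is false.

0 of the 2 statements are true (none).

0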